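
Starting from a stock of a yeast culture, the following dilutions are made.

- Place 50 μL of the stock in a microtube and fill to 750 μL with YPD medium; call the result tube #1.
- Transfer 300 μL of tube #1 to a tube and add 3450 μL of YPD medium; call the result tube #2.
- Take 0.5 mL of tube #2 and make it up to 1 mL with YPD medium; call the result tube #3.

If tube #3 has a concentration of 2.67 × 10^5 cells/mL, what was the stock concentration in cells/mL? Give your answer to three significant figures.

1.00 × 10^8 cells/mL

Step 1: 50 μL brought to 750 μL → factor 750/50 = 15
Step 2: 300 μL + 3450 μL = 3750 μL total → factor 3750/300 = 12.5
Step 3: 0.5 mL brought to 1 mL → factor 1/0.5 = 2
Overall dilution factor = 15 × 12.5 × 2 = 375
Stock = 2.67 × 10^5 cells/mL × 375 = 1.00 × 10^8 cells/mL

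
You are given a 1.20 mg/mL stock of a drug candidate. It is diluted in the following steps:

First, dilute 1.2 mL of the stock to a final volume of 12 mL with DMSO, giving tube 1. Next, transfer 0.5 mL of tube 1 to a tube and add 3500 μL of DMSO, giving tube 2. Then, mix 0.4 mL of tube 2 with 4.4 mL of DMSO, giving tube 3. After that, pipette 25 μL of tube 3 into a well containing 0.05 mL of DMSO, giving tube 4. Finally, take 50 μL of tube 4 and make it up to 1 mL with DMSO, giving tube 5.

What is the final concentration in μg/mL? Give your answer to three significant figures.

Step 1: 1.2 mL brought to 12 mL → factor 12/1.2 = 10
Step 2: 0.5 mL + 3500 μL = 4 mL total → factor 4/0.5 = 8
Step 3: 0.4 mL + 4.4 mL = 4.8 mL total → factor 4.8/0.4 = 12
Step 4: 25 μL + 0.05 mL = 75 μL total → factor 75/25 = 3
Step 5: 50 μL brought to 1 mL → factor 1000/50 = 20
Overall dilution factor = 10 × 8 × 12 × 3 × 20 = 57600
Final = 1.20 mg/mL / 57600 = 2.083 × 10^-5 mg/mL = 0.0208 μg/mL

0.0208 μg/mL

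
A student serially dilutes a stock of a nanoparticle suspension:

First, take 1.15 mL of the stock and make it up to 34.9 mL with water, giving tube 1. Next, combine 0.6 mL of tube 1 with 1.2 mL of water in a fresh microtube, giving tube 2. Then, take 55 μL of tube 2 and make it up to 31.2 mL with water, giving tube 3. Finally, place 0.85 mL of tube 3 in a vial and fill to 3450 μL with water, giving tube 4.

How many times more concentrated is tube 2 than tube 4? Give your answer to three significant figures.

2.30 × 10^3

Step 1: 1.15 mL brought to 34.9 mL → factor 34.9/1.15 = 30.348
Step 2: 0.6 mL + 1.2 mL = 1.8 mL total → factor 1.8/0.6 = 3
Step 3: 55 μL brought to 31.2 mL → factor 31200/55 = 567.27
Step 4: 0.85 mL brought to 3450 μL → factor 3.45/0.85 = 4.0588
Dilution factor to tube 2 = 91.043; to tube 4 = 2.0962 × 10^5
[tube 2]/[tube 4] = (factor to tube 4)/(factor to tube 2) = 2.0962 × 10^5/91.043 = 2.30 × 10^3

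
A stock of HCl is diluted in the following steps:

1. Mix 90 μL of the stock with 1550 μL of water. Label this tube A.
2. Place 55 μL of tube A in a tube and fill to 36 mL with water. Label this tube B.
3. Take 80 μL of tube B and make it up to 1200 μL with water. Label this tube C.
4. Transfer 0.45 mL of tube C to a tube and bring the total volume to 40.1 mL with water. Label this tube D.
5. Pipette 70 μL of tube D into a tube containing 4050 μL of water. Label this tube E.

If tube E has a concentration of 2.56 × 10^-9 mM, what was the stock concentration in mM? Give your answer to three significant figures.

2.40 mM

Step 1: 90 μL + 1550 μL = 1640 μL total → factor 1640/90 = 18.222
Step 2: 55 μL brought to 36 mL → factor 36000/55 = 654.55
Step 3: 80 μL brought to 1200 μL → factor 1200/80 = 15
Step 4: 0.45 mL brought to 40.1 mL → factor 40.1/0.45 = 89.111
Step 5: 70 μL + 4050 μL = 4120 μL total → factor 4120/70 = 58.857
Overall dilution factor = 18.222 × 654.55 × 15 × 89.111 × 58.857 = 9.3835 × 10^8
Stock = 2.56 × 10^-9 mM × 9.3835 × 10^8 = 2.40 mM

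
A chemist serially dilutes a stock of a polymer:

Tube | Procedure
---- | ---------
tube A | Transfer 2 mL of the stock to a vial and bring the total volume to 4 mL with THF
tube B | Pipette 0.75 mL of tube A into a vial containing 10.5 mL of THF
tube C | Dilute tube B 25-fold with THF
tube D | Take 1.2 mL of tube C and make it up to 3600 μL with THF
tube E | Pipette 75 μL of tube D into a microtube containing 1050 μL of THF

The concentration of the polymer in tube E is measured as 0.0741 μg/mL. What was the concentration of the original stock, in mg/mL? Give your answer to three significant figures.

2.50 mg/mL

Step 1: 2 mL brought to 4 mL → factor 4/2 = 2
Step 2: 0.75 mL + 10.5 mL = 11.25 mL total → factor 11.25/0.75 = 15
Step 3: 25-fold → factor 25
Step 4: 1.2 mL brought to 3600 μL → factor 3.6/1.2 = 3
Step 5: 75 μL + 1050 μL = 1125 μL total → factor 1125/75 = 15
Overall dilution factor = 2 × 15 × 25 × 3 × 15 = 33750
Stock = 0.0741 μg/mL × 33750 = 2501 μg/mL = 2.50 mg/mL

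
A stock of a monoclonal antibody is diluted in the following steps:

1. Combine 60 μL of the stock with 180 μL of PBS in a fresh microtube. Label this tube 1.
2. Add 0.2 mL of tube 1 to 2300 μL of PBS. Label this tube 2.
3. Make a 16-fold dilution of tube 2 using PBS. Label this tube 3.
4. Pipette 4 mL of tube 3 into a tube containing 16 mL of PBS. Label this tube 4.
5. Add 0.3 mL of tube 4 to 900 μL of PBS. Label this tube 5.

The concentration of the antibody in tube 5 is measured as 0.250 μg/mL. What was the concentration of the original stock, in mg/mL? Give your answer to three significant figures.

Step 1: 60 μL + 180 μL = 240 μL total → factor 240/60 = 4
Step 2: 0.2 mL + 2300 μL = 2.5 mL total → factor 2.5/0.2 = 12.5
Step 3: 16-fold → factor 16
Step 4: 4 mL + 16 mL = 20 mL total → factor 20/4 = 5
Step 5: 0.3 mL + 900 μL = 1.2 mL total → factor 1.2/0.3 = 4
Overall dilution factor = 4 × 12.5 × 16 × 5 × 4 = 16000
Stock = 0.250 μg/mL × 16000 = 4000 μg/mL = 4.00 mg/mL

4.00 mg/mL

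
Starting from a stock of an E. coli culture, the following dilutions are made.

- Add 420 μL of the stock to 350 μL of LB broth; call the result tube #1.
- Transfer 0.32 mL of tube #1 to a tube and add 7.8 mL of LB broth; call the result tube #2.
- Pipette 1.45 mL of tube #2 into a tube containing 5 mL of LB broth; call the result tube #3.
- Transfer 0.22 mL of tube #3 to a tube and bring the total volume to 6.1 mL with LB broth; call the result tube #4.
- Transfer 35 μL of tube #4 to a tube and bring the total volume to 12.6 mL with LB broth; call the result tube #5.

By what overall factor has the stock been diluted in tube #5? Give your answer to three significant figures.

Step 1: 420 μL + 350 μL = 770 μL total → factor 770/420 = 1.8333
Step 2: 0.32 mL + 7.8 mL = 8.12 mL total → factor 8.12/0.32 = 25.375
Step 3: 1.45 mL + 5 mL = 6.45 mL total → factor 6.45/1.45 = 4.4483
Step 4: 0.22 mL brought to 6.1 mL → factor 6.1/0.22 = 27.727
Step 5: 35 μL brought to 12.6 mL → factor 12600/35 = 360
Overall dilution factor = 1.8333 × 25.375 × 4.4483 × 27.727 × 360 = 2.0656 × 10^6

2.07 × 10^6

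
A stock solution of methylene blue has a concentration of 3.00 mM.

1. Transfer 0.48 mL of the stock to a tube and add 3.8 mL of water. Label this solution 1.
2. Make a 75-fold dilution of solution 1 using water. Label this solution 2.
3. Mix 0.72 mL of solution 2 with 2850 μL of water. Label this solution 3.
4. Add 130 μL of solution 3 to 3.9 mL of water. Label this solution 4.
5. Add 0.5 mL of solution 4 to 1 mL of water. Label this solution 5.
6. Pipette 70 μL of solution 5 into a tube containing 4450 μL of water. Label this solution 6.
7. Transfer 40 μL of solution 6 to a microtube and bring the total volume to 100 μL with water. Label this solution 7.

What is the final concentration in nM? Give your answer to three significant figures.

0.0603 nM

Step 1: 0.48 mL + 3.8 mL = 4.28 mL total → factor 4.28/0.48 = 8.9167
Step 2: 75-fold → factor 75
Step 3: 0.72 mL + 2850 μL = 3.57 mL total → factor 3.57/0.72 = 4.9583
Step 4: 130 μL + 3.9 mL = 4030 μL total → factor 4030/130 = 31
Step 5: 0.5 mL + 1 mL = 1.5 mL total → factor 1.5/0.5 = 3
Step 6: 70 μL + 4450 μL = 4520 μL total → factor 4520/70 = 64.571
Step 7: 40 μL brought to 100 μL → factor 100/40 = 2.5
Overall dilution factor = 8.9167 × 75 × 4.9583 × 31 × 3 × 64.571 × 2.5 = 4.9781 × 10^7
Final = 3.00 mM / 4.9781 × 10^7 = 6.026 × 10^-8 mM = 0.0603 nM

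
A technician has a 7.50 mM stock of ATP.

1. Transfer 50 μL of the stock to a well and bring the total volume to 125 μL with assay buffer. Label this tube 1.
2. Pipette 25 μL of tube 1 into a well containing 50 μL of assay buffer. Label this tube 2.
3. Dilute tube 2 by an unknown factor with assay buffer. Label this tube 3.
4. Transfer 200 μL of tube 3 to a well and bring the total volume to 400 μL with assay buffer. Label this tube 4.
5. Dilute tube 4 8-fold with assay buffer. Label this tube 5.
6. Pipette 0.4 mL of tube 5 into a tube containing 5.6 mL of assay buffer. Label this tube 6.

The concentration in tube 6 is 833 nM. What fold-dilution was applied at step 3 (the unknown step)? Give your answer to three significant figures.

Step 1: 50 μL brought to 125 μL → factor 125/50 = 2.5
Step 2: 25 μL + 50 μL = 75 μL total → factor 75/25 = 3
Step 3: unknown factor x
Step 4: 200 μL brought to 400 μL → factor 400/200 = 2
Step 5: 8-fold → factor 8
Step 6: 0.4 mL + 5.6 mL = 6 mL total → factor 6/0.4 = 15
Product of known-step factors = 1800
Overall factor = 7.50 mM / (833 nM) = 9003.6
x = 9003.6 / 1800 = 5.00

5.00-fold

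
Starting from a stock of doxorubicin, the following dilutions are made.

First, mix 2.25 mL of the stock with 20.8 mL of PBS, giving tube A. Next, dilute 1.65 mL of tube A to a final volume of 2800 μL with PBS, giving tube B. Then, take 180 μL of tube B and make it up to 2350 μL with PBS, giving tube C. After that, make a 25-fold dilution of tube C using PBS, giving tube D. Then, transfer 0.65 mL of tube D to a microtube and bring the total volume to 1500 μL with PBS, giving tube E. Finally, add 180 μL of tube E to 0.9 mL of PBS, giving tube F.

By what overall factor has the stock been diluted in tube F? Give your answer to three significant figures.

7.86 × 10^4

Step 1: 2.25 mL + 20.8 mL = 23.05 mL total → factor 23.05/2.25 = 10.244
Step 2: 1.65 mL brought to 2800 μL → factor 2.8/1.65 = 1.697
Step 3: 180 μL brought to 2350 μL → factor 2350/180 = 13.056
Step 4: 25-fold → factor 25
Step 5: 0.65 mL brought to 1500 μL → factor 1.5/0.65 = 2.3077
Step 6: 180 μL + 0.9 mL = 1080 μL total → factor 1080/180 = 6
Overall dilution factor = 10.244 × 1.697 × 13.056 × 25 × 2.3077 × 6 = 78565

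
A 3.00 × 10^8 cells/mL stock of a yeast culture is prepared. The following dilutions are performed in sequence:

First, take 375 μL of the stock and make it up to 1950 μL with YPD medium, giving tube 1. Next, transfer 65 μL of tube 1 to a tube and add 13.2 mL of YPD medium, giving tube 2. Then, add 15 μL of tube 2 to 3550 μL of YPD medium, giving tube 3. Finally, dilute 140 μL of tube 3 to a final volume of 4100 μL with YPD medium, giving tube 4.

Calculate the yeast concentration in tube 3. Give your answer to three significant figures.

Step 1: 375 μL brought to 1950 μL → factor 1950/375 = 5.2
Step 2: 65 μL + 13.2 mL = 13265 μL total → factor 13265/65 = 204.08
Step 3: 15 μL + 3550 μL = 3565 μL total → factor 3565/15 = 237.67
Dilution factor through tube 3 = 5.2 × 204.08 × 237.67 = 2.5221 × 10^5
[tube 3] = 3.00 × 10^8 cells/mL / 2.5221 × 10^5 = 1.19 × 10^3 cells/mL

1.19 × 10^3 cells/mL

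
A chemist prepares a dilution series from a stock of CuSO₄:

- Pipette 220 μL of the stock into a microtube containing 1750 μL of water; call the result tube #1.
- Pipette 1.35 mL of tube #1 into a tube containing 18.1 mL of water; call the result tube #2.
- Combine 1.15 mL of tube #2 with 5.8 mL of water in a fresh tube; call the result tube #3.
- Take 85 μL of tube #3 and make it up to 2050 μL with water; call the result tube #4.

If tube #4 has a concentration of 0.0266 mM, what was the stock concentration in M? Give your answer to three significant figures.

0.500 M

Step 1: 220 μL + 1750 μL = 1970 μL total → factor 1970/220 = 8.9545
Step 2: 1.35 mL + 18.1 mL = 19.45 mL total → factor 19.45/1.35 = 14.407
Step 3: 1.15 mL + 5.8 mL = 6.95 mL total → factor 6.95/1.15 = 6.0435
Step 4: 85 μL brought to 2050 μL → factor 2050/85 = 24.118
Overall dilution factor = 8.9545 × 14.407 × 6.0435 × 24.118 = 18804
Stock = 0.0266 mM × 18804 = 500.2 mM = 0.500 M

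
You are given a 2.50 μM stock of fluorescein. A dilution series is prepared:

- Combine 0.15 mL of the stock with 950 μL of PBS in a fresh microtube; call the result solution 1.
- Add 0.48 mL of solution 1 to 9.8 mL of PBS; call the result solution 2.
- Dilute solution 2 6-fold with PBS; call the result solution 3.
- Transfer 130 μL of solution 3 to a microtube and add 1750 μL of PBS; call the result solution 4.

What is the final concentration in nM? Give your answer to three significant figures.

Step 1: 0.15 mL + 950 μL = 1.1 mL total → factor 1.1/0.15 = 7.3333
Step 2: 0.48 mL + 9.8 mL = 10.28 mL total → factor 10.28/0.48 = 21.417
Step 3: 6-fold → factor 6
Step 4: 130 μL + 1750 μL = 1880 μL total → factor 1880/130 = 14.462
Overall dilution factor = 7.3333 × 21.417 × 6 × 14.462 = 13628
Final = 2.50 μM / 13628 = 0.0001835 μM = 0.183 nM

0.183 nM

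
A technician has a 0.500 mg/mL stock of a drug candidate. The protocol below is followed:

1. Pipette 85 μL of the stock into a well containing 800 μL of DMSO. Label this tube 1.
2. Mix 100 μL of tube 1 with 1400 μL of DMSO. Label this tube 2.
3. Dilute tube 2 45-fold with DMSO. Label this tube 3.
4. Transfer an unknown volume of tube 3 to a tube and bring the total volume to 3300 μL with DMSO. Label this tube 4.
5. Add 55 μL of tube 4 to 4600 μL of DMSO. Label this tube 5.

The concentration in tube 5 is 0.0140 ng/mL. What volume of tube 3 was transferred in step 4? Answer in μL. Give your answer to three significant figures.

55.0 μL

Step 1: 85 μL + 800 μL = 885 μL total → factor 885/85 = 10.412
Step 2: 100 μL + 1400 μL = 1500 μL total → factor 1500/100 = 15
Step 3: 45-fold → factor 45
Step 4: v brought to 3300 μL → factor = 3300 μL/v
Step 5: 55 μL + 4600 μL = 4655 μL total → factor 4655/55 = 84.636
Product of known-step factors = 5.9482 × 10^5
Overall factor = 0.500 mg/mL / (0.0140 ng/mL) = 3.5714 × 10^7
Step-4 factor = 3.5714 × 10^7 / 5.9482 × 10^5 = 60.042
v = 3300 μL / 60.042 = 55.0 μL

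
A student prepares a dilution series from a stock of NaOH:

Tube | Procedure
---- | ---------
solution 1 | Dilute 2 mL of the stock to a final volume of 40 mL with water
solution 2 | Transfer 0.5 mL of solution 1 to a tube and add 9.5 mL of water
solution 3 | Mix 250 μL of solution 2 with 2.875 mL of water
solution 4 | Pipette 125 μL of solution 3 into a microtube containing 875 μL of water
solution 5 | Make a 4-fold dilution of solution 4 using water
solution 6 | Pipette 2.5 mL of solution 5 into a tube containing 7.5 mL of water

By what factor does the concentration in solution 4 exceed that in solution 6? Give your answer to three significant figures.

16.0

Step 1: 2 mL brought to 40 mL → factor 40/2 = 20
Step 2: 0.5 mL + 9.5 mL = 10 mL total → factor 10/0.5 = 20
Step 3: 250 μL + 2.875 mL = 3125 μL total → factor 3125/250 = 12.5
Step 4: 125 μL + 875 μL = 1000 μL total → factor 1000/125 = 8
Step 5: 4-fold → factor 4
Step 6: 2.5 mL + 7.5 mL = 10 mL total → factor 10/2.5 = 4
Dilution factor to solution 4 = 40000; to solution 6 = 6.4 × 10^5
[solution 4]/[solution 6] = (factor to solution 6)/(factor to solution 4) = 6.4 × 10^5/40000 = 16.0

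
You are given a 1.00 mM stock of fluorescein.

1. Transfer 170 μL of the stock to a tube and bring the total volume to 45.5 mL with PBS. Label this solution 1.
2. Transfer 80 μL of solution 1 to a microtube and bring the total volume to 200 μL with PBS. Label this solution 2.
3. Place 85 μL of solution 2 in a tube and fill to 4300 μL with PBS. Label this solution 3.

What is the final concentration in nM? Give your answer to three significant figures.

Step 1: 170 μL brought to 45.5 mL → factor 45500/170 = 267.65
Step 2: 80 μL brought to 200 μL → factor 200/80 = 2.5
Step 3: 85 μL brought to 4300 μL → factor 4300/85 = 50.588
Overall dilution factor = 267.65 × 2.5 × 50.588 = 33849
Final = 1.00 mM / 33849 = 2.954 × 10^-5 mM = 29.5 nM

29.5 nM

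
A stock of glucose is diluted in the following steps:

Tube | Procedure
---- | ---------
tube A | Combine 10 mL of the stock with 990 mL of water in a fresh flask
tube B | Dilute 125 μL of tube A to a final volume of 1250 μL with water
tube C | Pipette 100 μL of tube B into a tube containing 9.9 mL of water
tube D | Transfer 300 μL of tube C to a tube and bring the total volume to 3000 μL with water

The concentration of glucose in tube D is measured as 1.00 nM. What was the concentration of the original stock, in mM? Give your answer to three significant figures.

1.00 mM

Step 1: 10 mL + 990 mL = 1000 mL total → factor 1000/10 = 100
Step 2: 125 μL brought to 1250 μL → factor 1250/125 = 10
Step 3: 100 μL + 9.9 mL = 10000 μL total → factor 10000/100 = 100
Step 4: 300 μL brought to 3000 μL → factor 3000/300 = 10
Overall dilution factor = 100 × 10 × 100 × 10 = 1 × 10^6
Stock = 1.00 nM × 1 × 10^6 = 1.000 × 10^6 nM = 1.00 mM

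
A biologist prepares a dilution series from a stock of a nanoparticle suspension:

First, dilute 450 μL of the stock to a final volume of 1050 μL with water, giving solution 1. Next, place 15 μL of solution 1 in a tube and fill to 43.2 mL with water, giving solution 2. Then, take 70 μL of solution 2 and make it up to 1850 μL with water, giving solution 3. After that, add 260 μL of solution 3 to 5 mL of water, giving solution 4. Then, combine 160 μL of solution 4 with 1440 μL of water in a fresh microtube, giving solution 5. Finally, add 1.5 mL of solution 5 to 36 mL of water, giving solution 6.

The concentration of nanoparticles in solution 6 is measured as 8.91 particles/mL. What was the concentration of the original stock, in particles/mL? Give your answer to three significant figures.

8.00 × 10^9 particles/mL

Step 1: 450 μL brought to 1050 μL → factor 1050/450 = 2.3333
Step 2: 15 μL brought to 43.2 mL → factor 43200/15 = 2880
Step 3: 70 μL brought to 1850 μL → factor 1850/70 = 26.429
Step 4: 260 μL + 5 mL = 5260 μL total → factor 5260/260 = 20.231
Step 5: 160 μL + 1440 μL = 1600 μL total → factor 1600/160 = 10
Step 6: 1.5 mL + 36 mL = 37.5 mL total → factor 37.5/1.5 = 25
Overall dilution factor = 2.3333 × 2880 × 26.429 × 20.231 × 10 × 25 = 8.9825 × 10^8
Stock = 8.91 particles/mL × 8.9825 × 10^8 = 8.00 × 10^9 particles/mL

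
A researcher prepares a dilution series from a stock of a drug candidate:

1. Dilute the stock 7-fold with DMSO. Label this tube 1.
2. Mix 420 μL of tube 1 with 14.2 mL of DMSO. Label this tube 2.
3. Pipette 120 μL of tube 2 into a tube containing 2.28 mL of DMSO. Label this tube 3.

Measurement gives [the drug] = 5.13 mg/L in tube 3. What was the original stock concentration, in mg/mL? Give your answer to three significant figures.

25.0 mg/mL

Step 1: 7-fold → factor 7
Step 2: 420 μL + 14.2 mL = 14620 μL total → factor 14620/420 = 34.81
Step 3: 120 μL + 2.28 mL = 2400 μL total → factor 2400/120 = 20
Overall dilution factor = 7 × 34.81 × 20 = 4873.3
Stock = 5.13 mg/L × 4873.3 = 2.500 × 10^4 mg/L = 25.0 mg/mL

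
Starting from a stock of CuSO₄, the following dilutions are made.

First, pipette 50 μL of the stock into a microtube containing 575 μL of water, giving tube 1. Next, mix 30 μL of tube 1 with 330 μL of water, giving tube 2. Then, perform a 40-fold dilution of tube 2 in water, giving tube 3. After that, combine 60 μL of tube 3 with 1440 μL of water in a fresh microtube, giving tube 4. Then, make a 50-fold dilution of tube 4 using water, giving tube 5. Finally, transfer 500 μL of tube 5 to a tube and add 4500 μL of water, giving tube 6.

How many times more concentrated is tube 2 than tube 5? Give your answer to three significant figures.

5.00 × 10^4

Step 1: 50 μL + 575 μL = 625 μL total → factor 625/50 = 12.5
Step 2: 30 μL + 330 μL = 360 μL total → factor 360/30 = 12
Step 3: 40-fold → factor 40
Step 4: 60 μL + 1440 μL = 1500 μL total → factor 1500/60 = 25
Step 5: 50-fold → factor 50
Dilution factor to tube 2 = 150; to tube 5 = 7.5 × 10^6
[tube 2]/[tube 5] = (factor to tube 5)/(factor to tube 2) = 7.5 × 10^6/150 = 5.00 × 10^4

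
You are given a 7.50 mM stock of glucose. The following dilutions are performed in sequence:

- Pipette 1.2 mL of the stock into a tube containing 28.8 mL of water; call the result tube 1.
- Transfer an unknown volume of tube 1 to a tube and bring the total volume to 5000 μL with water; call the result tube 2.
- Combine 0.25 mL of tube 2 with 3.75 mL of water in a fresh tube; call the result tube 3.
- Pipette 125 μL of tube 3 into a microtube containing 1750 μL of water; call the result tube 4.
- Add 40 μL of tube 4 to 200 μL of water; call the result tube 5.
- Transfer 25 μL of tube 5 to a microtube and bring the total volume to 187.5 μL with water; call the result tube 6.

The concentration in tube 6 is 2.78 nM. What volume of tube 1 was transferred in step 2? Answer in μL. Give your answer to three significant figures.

500 μL

Step 1: 1.2 mL + 28.8 mL = 30 mL total → factor 30/1.2 = 25
Step 2: v brought to 5000 μL → factor = 5000 μL/v
Step 3: 0.25 mL + 3.75 mL = 4 mL total → factor 4/0.25 = 16
Step 4: 125 μL + 1750 μL = 1875 μL total → factor 1875/125 = 15
Step 5: 40 μL + 200 μL = 240 μL total → factor 240/40 = 6
Step 6: 25 μL brought to 187.5 μL → factor 187.5/25 = 7.5
Product of known-step factors = 2.7 × 10^5
Overall factor = 7.50 mM / (2.78 nM) = 2.6978 × 10^6
Step-2 factor = 2.6978 × 10^6 / 2.7 × 10^5 = 9.992
v = 5000 μL / 9.992 = 500 μL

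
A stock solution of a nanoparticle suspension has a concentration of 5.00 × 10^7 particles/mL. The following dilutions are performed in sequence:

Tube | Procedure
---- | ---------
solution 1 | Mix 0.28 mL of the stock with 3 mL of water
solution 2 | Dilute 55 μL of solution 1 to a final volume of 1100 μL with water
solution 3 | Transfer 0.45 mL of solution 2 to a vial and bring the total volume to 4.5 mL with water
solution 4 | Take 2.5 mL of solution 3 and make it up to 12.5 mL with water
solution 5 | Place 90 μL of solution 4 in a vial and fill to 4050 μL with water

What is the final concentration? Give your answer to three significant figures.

94.9 particles/mL

Step 1: 0.28 mL + 3 mL = 3.28 mL total → factor 3.28/0.28 = 11.714
Step 2: 55 μL brought to 1100 μL → factor 1100/55 = 20
Step 3: 0.45 mL brought to 4.5 mL → factor 4.5/0.45 = 10
Step 4: 2.5 mL brought to 12.5 mL → factor 12.5/2.5 = 5
Step 5: 90 μL brought to 4050 μL → factor 4050/90 = 45
Overall dilution factor = 11.714 × 20 × 10 × 5 × 45 = 5.2714 × 10^5
Final = 5.00 × 10^7 particles/mL / 5.2714 × 10^5 = 94.9 particles/mL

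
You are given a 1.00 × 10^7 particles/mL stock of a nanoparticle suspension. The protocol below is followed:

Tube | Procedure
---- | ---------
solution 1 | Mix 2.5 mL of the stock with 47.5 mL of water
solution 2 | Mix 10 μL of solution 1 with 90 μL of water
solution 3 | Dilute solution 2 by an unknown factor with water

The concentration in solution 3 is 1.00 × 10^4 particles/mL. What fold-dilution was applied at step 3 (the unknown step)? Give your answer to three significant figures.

5.00-fold

Step 1: 2.5 mL + 47.5 mL = 50 mL total → factor 50/2.5 = 20
Step 2: 10 μL + 90 μL = 100 μL total → factor 100/10 = 10
Step 3: unknown factor x
Product of known-step factors = 200
Overall factor = 1.00 × 10^7 particles/mL / (1.00 × 10^4 particles/mL) = 1000
x = 1000 / 200 = 5.00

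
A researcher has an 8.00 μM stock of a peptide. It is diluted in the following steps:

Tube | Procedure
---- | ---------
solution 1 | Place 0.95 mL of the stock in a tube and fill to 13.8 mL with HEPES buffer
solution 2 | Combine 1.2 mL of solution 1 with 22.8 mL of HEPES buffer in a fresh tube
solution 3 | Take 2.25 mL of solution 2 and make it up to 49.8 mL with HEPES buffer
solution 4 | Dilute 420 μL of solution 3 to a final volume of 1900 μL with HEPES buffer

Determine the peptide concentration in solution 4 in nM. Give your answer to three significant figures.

Step 1: 0.95 mL brought to 13.8 mL → factor 13.8/0.95 = 14.526
Step 2: 1.2 mL + 22.8 mL = 24 mL total → factor 24/1.2 = 20
Step 3: 2.25 mL brought to 49.8 mL → factor 49.8/2.25 = 22.133
Step 4: 420 μL brought to 1900 μL → factor 1900/420 = 4.5238
Overall dilution factor = 14.526 × 20 × 22.133 × 4.5238 = 29090
Final = 8.00 μM / 29090 = 0.0002750 μM = 0.275 nM

0.275 nM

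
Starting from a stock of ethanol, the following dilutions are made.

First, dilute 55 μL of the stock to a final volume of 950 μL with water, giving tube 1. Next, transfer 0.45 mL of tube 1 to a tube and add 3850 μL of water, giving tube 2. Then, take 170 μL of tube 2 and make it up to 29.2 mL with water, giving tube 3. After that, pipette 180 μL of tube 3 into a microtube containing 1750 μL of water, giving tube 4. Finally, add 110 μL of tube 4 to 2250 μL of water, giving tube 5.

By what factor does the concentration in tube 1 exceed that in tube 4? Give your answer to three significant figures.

1.76 × 10^4

Step 1: 55 μL brought to 950 μL → factor 950/55 = 17.273
Step 2: 0.45 mL + 3850 μL = 4.3 mL total → factor 4.3/0.45 = 9.5556
Step 3: 170 μL brought to 29.2 mL → factor 29200/170 = 171.76
Step 4: 180 μL + 1750 μL = 1930 μL total → factor 1930/180 = 10.722
Dilution factor to tube 1 = 17.273; to tube 4 = 3.0397 × 10^5
[tube 1]/[tube 4] = (factor to tube 4)/(factor to tube 1) = 3.0397 × 10^5/17.273 = 1.76 × 10^4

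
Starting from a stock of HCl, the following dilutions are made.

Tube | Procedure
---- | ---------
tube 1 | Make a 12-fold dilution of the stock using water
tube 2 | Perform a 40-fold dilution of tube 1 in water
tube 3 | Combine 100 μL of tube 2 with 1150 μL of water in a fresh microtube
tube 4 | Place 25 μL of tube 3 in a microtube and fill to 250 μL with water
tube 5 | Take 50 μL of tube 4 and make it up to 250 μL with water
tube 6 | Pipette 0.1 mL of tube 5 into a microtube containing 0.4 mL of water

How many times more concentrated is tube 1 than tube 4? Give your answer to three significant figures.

Step 1: 12-fold → factor 12
Step 2: 40-fold → factor 40
Step 3: 100 μL + 1150 μL = 1250 μL total → factor 1250/100 = 12.5
Step 4: 25 μL brought to 250 μL → factor 250/25 = 10
Dilution factor to tube 1 = 12; to tube 4 = 60000
[tube 1]/[tube 4] = (factor to tube 4)/(factor to tube 1) = 60000/12 = 5.00 × 10^3

5.00 × 10^3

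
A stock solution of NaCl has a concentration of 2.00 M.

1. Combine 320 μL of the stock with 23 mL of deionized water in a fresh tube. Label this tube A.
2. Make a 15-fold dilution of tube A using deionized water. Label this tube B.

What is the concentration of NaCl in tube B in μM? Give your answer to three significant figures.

Step 1: 320 μL + 23 mL = 23320 μL total → factor 23320/320 = 72.875
Step 2: 15-fold → factor 15
Overall dilution factor = 72.875 × 15 = 1093.1
Final = 2.00 M / 1093.1 = 0.001830 M = 1.83 × 10^3 μM

1.83 × 10^3 μM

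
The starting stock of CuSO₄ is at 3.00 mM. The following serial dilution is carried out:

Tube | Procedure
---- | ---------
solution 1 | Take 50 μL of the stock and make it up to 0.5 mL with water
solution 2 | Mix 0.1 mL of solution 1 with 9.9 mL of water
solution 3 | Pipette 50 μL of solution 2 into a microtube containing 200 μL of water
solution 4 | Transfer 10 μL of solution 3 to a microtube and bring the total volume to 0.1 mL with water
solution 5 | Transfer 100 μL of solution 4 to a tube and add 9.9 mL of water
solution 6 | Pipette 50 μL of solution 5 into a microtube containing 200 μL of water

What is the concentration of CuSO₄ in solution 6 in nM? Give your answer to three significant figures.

0.120 nM

Step 1: 50 μL brought to 0.5 mL → factor 500/50 = 10
Step 2: 0.1 mL + 9.9 mL = 10 mL total → factor 10/0.1 = 100
Step 3: 50 μL + 200 μL = 250 μL total → factor 250/50 = 5
Step 4: 10 μL brought to 0.1 mL → factor 100/10 = 10
Step 5: 100 μL + 9.9 mL = 10000 μL total → factor 10000/100 = 100
Step 6: 50 μL + 200 μL = 250 μL total → factor 250/50 = 5
Overall dilution factor = 10 × 100 × 5 × 10 × 100 × 5 = 2.5 × 10^7
Final = 3.00 mM / 2.5 × 10^7 = 1.200 × 10^-7 mM = 0.120 nM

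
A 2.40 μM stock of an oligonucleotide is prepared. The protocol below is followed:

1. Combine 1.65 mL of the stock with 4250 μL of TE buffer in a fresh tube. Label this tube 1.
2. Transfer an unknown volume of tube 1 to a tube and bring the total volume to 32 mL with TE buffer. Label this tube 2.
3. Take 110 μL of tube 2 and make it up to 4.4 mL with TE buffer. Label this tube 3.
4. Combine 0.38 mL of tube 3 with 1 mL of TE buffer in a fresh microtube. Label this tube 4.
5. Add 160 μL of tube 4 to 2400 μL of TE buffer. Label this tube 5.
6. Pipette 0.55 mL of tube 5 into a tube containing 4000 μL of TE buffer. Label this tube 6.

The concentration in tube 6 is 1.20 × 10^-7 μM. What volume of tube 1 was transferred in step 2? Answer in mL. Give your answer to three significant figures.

0.110 mL

Step 1: 1.65 mL + 4250 μL = 5.9 mL total → factor 5.9/1.65 = 3.5758
Step 2: v brought to 32 mL → factor = 32 mL/v
Step 3: 110 μL brought to 4.4 mL → factor 4400/110 = 40
Step 4: 0.38 mL + 1 mL = 1.38 mL total → factor 1.38/0.38 = 3.6316
Step 5: 160 μL + 2400 μL = 2560 μL total → factor 2560/160 = 16
Step 6: 0.55 mL + 4000 μL = 4.55 mL total → factor 4.55/0.55 = 8.2727
Product of known-step factors = 68753
Overall factor = 2.40 μM / (1.20 × 10^-7 μM) = 2 × 10^7
Step-2 factor = 2 × 10^7 / 68753 = 290.9
v = 32 mL / 290.9 = 0.110 mL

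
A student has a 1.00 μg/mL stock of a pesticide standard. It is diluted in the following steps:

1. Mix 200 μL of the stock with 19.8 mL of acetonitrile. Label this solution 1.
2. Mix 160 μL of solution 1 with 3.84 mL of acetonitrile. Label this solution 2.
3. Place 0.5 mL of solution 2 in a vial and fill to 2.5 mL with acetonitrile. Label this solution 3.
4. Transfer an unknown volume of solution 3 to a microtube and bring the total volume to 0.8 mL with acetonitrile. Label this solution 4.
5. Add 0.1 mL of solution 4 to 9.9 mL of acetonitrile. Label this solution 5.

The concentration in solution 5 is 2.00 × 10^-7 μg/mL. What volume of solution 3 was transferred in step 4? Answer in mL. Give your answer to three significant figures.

0.200 mL

Step 1: 200 μL + 19.8 mL = 20000 μL total → factor 20000/200 = 100
Step 2: 160 μL + 3.84 mL = 4000 μL total → factor 4000/160 = 25
Step 3: 0.5 mL brought to 2.5 mL → factor 2.5/0.5 = 5
Step 4: v brought to 0.8 mL → factor = 0.8 mL/v
Step 5: 0.1 mL + 9.9 mL = 10 mL total → factor 10/0.1 = 100
Product of known-step factors = 1.25 × 10^6
Overall factor = 1.00 μg/mL / (2.00 × 10^-7 μg/mL) = 5 × 10^6
Step-4 factor = 5 × 10^6 / 1.25 × 10^6 = 4
v = 0.8 mL / 4 = 0.200 mL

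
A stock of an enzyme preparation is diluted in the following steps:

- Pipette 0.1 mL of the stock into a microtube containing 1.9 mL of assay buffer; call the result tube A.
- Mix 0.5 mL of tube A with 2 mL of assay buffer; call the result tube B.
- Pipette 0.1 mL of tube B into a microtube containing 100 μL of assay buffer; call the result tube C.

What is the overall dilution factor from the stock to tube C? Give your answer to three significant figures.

200

Step 1: 0.1 mL + 1.9 mL = 2 mL total → factor 2/0.1 = 20
Step 2: 0.5 mL + 2 mL = 2.5 mL total → factor 2.5/0.5 = 5
Step 3: 0.1 mL + 100 μL = 0.2 mL total → factor 0.2/0.1 = 2
Overall dilution factor = 20 × 5 × 2 = 200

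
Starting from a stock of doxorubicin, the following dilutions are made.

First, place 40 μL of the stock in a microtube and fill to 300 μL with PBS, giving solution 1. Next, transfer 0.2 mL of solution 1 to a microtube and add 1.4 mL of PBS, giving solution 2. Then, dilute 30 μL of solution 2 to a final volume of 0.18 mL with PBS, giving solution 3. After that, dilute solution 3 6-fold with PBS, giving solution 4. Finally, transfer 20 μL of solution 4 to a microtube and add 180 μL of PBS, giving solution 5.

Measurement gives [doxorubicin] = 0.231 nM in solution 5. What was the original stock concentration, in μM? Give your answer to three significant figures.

4.99 μM

Step 1: 40 μL brought to 300 μL → factor 300/40 = 7.5
Step 2: 0.2 mL + 1.4 mL = 1.6 mL total → factor 1.6/0.2 = 8
Step 3: 30 μL brought to 0.18 mL → factor 180/30 = 6
Step 4: 6-fold → factor 6
Step 5: 20 μL + 180 μL = 200 μL total → factor 200/20 = 10
Overall dilution factor = 7.5 × 8 × 6 × 6 × 10 = 21600
Stock = 0.231 nM × 21600 = 4990 nM = 4.99 μM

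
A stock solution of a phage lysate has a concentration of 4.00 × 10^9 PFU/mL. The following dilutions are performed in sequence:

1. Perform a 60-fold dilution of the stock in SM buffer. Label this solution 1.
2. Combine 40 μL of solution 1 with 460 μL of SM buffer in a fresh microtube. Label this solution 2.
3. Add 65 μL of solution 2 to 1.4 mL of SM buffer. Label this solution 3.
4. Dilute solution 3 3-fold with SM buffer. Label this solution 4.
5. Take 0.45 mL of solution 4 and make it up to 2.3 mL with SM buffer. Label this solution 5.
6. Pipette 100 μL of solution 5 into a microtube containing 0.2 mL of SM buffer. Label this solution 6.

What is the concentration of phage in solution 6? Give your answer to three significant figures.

Step 1: 60-fold → factor 60
Step 2: 40 μL + 460 μL = 500 μL total → factor 500/40 = 12.5
Step 3: 65 μL + 1.4 mL = 1465 μL total → factor 1465/65 = 22.538
Step 4: 3-fold → factor 3
Step 5: 0.45 mL brought to 2.3 mL → factor 2.3/0.45 = 5.1111
Step 6: 100 μL + 0.2 mL = 300 μL total → factor 300/100 = 3
Overall dilution factor = 60 × 12.5 × 22.538 × 3 × 5.1111 × 3 = 7.7758 × 10^5
Final = 4.00 × 10^9 PFU/mL / 7.7758 × 10^5 = 5.14 × 10^3 PFU/mL

5.14 × 10^3 PFU/mL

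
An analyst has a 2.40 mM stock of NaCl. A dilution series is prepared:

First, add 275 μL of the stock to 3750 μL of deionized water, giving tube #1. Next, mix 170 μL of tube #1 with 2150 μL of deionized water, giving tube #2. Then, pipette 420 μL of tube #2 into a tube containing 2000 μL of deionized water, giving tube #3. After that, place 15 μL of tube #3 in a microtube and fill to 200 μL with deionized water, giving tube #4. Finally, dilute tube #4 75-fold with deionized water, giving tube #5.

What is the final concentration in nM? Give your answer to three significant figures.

2.09 nM

Step 1: 275 μL + 3750 μL = 4025 μL total → factor 4025/275 = 14.636
Step 2: 170 μL + 2150 μL = 2320 μL total → factor 2320/170 = 13.647
Step 3: 420 μL + 2000 μL = 2420 μL total → factor 2420/420 = 5.7619
Step 4: 15 μL brought to 200 μL → factor 200/15 = 13.333
Step 5: 75-fold → factor 75
Overall dilution factor = 14.636 × 13.647 × 5.7619 × 13.333 × 75 = 1.1509 × 10^6
Final = 2.40 mM / 1.1509 × 10^6 = 2.085 × 10^-6 mM = 2.09 nM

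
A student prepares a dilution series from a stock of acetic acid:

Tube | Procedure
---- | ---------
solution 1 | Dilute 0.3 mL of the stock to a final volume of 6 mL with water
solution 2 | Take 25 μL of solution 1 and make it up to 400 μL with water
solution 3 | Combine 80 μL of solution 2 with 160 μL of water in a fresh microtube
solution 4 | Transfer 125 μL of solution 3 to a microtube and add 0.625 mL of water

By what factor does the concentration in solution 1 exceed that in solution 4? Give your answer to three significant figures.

288

Step 1: 0.3 mL brought to 6 mL → factor 6/0.3 = 20
Step 2: 25 μL brought to 400 μL → factor 400/25 = 16
Step 3: 80 μL + 160 μL = 240 μL total → factor 240/80 = 3
Step 4: 125 μL + 0.625 mL = 750 μL total → factor 750/125 = 6
Dilution factor to solution 1 = 20; to solution 4 = 5760
[solution 1]/[solution 4] = (factor to solution 4)/(factor to solution 1) = 5760/20 = 288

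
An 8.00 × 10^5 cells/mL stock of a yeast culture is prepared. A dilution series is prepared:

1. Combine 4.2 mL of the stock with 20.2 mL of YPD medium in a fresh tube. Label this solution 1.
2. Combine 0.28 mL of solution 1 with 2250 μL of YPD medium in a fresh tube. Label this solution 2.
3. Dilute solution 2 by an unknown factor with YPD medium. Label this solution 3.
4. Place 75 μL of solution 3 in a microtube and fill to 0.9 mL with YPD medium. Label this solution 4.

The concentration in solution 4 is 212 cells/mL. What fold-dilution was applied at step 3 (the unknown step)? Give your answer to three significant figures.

5.99-fold

Step 1: 4.2 mL + 20.2 mL = 24.4 mL total → factor 24.4/4.2 = 5.8095
Step 2: 0.28 mL + 2250 μL = 2.53 mL total → factor 2.53/0.28 = 9.0357
Step 3: unknown factor x
Step 4: 75 μL brought to 0.9 mL → factor 900/75 = 12
Product of known-step factors = 629.92
Overall factor = 8.00 × 10^5 cells/mL / (212 cells/mL) = 3773.6
x = 3773.6 / 629.92 = 5.99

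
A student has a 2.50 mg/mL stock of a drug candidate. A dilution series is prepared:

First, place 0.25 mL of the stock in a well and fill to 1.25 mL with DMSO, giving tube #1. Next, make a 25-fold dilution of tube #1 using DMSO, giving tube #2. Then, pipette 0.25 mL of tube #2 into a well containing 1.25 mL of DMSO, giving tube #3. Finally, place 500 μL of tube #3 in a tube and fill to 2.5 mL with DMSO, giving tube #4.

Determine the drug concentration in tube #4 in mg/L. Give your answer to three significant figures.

0.667 mg/L

Step 1: 0.25 mL brought to 1.25 mL → factor 1.25/0.25 = 5
Step 2: 25-fold → factor 25
Step 3: 0.25 mL + 1.25 mL = 1.5 mL total → factor 1.5/0.25 = 6
Step 4: 500 μL brought to 2.5 mL → factor 2500/500 = 5
Overall dilution factor = 5 × 25 × 6 × 5 = 3750
Final = 2.50 mg/mL / 3750 = 0.0006667 mg/mL = 0.667 mg/L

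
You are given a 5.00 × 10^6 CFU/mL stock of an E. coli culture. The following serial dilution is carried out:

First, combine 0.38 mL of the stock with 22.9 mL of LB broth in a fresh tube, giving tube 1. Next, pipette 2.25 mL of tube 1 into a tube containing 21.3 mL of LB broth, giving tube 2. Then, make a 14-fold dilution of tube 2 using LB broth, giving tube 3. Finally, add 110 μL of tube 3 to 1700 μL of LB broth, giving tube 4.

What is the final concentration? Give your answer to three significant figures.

33.8 CFU/mL

Step 1: 0.38 mL + 22.9 mL = 23.28 mL total → factor 23.28/0.38 = 61.263
Step 2: 2.25 mL + 21.3 mL = 23.55 mL total → factor 23.55/2.25 = 10.467
Step 3: 14-fold → factor 14
Step 4: 110 μL + 1700 μL = 1810 μL total → factor 1810/110 = 16.455
Overall dilution factor = 61.263 × 10.467 × 14 × 16.455 = 1.4771 × 10^5
Final = 5.00 × 10^6 CFU/mL / 1.4771 × 10^5 = 33.8 CFU/mL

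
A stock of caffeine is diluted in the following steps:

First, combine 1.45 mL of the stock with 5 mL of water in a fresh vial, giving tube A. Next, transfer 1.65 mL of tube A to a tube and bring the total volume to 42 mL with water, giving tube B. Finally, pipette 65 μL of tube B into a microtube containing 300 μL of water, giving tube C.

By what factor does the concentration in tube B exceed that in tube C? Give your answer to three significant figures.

5.62

Step 1: 1.45 mL + 5 mL = 6.45 mL total → factor 6.45/1.45 = 4.4483
Step 2: 1.65 mL brought to 42 mL → factor 42/1.65 = 25.455
Step 3: 65 μL + 300 μL = 365 μL total → factor 365/65 = 5.6154
Dilution factor to tube B = 113.23; to tube C = 635.82
[tube B]/[tube C] = (factor to tube C)/(factor to tube B) = 635.82/113.23 = 5.62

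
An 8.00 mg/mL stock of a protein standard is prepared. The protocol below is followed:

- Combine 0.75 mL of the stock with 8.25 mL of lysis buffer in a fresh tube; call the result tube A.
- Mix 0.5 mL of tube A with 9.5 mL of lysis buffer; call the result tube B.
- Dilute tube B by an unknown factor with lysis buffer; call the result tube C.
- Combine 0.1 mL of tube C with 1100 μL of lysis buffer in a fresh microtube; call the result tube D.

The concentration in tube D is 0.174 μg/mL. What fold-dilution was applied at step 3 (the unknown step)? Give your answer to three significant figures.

Step 1: 0.75 mL + 8.25 mL = 9 mL total → factor 9/0.75 = 12
Step 2: 0.5 mL + 9.5 mL = 10 mL total → factor 10/0.5 = 20
Step 3: unknown factor x
Step 4: 0.1 mL + 1100 μL = 1.2 mL total → factor 1.2/0.1 = 12
Product of known-step factors = 2880
Overall factor = 8.00 mg/mL / (0.174 μg/mL) = 45977
x = 45977 / 2880 = 16.0

16.0-fold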